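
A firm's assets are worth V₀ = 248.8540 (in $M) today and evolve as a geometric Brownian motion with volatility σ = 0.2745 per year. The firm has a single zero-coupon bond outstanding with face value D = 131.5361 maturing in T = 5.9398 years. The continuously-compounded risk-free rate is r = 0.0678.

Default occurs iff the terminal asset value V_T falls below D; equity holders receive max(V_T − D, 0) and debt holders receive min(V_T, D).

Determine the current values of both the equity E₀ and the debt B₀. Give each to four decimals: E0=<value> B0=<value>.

d₁ = [ln(V₀/D) + (r + σ²/2)T] / (σ√T)
   = [ln(248.8540/131.5361) + (0.0678 + 0.5·0.2745²)·5.9398] / (0.2745·√5.9398)
   = [0.637585 + 0.626501] / 0.669003 = 1.889507
d₂ = d₁ − σ√T = 1.889507 − 0.669003 = 1.220503
N(d₁) = 0.970588,  N(d₂) = 0.888863,  e^(−rT) = 0.668500
E₀ = V₀·N(d₁) − D·e^(−rT)·N(d₂)
   = 248.8540·0.970588 − 131.5361·0.668500·0.888863 = 163.375283
B₀ = V₀ − E₀ = 248.8540 − 163.375283 = 85.478717

E0=163.3753 B0=85.4787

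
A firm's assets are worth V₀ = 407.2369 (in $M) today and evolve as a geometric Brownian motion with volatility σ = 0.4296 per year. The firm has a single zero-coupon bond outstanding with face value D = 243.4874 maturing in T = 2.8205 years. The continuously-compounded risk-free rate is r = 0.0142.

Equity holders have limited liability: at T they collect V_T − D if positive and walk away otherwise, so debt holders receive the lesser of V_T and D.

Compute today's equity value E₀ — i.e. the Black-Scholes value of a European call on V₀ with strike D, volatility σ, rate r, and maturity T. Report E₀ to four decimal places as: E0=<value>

E0=200.5525

d₁ = [ln(V₀/D) + (r + σ²/2)T] / (σ√T)
   = [ln(407.2369/243.4874) + (0.0142 + 0.5·0.4296²)·2.8205] / (0.4296·√2.8205)
   = [0.514330 + 0.300321] / 0.721485 = 1.129131
d₂ = d₁ − σ√T = 1.129131 − 0.721485 = 0.407646
N(d₁) = 0.870579,  N(d₂) = 0.658233,  e^(−rT) = 0.960740
E₀ = V₀·N(d₁) − D·e^(−rT)·N(d₂)
   = 407.2369·0.870579 − 243.4874·0.960740·0.658233 = 200.552490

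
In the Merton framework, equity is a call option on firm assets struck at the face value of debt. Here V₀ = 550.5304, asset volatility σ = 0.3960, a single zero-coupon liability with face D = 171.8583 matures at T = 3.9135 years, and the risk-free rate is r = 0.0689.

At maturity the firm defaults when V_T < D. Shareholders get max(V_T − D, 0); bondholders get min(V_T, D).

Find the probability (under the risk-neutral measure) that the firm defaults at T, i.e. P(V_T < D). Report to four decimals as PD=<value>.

PD=0.0751

d₁ = [ln(V₀/D) + (r + σ²/2)T] / (σ√T)
   = [ln(550.5304/171.8583) + (0.0689 + 0.5·0.3960²)·3.9135] / (0.3960·√3.9135)
   = [1.164212 + 0.576490] / 0.783390 = 2.222013
d₂ = d₁ − σ√T = 2.222013 − 0.783390 = 1.438623
risk-neutral PD = N(−d₂) = N(-1.438623) = 0.075129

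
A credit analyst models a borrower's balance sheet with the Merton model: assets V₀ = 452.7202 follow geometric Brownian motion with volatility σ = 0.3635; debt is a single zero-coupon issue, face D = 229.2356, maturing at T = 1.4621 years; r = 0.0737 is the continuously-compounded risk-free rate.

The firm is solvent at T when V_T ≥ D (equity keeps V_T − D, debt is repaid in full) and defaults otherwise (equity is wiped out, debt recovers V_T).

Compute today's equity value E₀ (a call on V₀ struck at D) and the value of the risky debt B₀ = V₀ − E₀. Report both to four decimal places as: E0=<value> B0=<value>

d₁ = [ln(V₀/D) + (r + σ²/2)T] / (σ√T)
   = [ln(452.7202/229.2356) + (0.0737 + 0.5·0.3635²)·1.4621] / (0.3635·√1.4621)
   = [0.680524 + 0.204352] / 0.439534 = 2.013212
d₂ = d₁ − σ√T = 2.013212 − 0.439534 = 1.573677
N(d₁) = 0.977954,  N(d₂) = 0.942219,  e^(−rT) = 0.897846
E₀ = V₀·N(d₁) − D·e^(−rT)·N(d₂)
   = 452.7202·0.977954 − 229.2356·0.897846·0.942219 = 248.813587
B₀ = V₀ − E₀ = 452.7202 − 248.813587 = 203.906613

E0=248.8136 B0=203.9066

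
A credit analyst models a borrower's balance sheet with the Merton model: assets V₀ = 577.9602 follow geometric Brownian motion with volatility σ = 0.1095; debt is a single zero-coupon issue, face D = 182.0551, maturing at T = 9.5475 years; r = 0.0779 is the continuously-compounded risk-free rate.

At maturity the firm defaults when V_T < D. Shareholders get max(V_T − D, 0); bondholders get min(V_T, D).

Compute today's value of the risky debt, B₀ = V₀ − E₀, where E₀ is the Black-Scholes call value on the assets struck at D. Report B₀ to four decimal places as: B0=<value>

d₁ = [ln(V₀/D) + (r + σ²/2)T] / (σ√T)
   = [ln(577.9602/182.0551) + (0.0779 + 0.5·0.1095²)·9.5475] / (0.1095·√9.5475)
   = [1.155196 + 0.800989] / 0.338344 = 5.781637
d₂ = d₁ − σ√T = 5.781637 − 0.338344 = 5.443293
N(d₁) = 1.000000,  N(d₂) = 1.000000,  e^(−rT) = 0.475328
E₀ = V₀·N(d₁) − D·e^(−rT)·N(d₂)
   = 577.9602·1.000000 − 182.0551·0.475328·1.000000 = 491.424319
B₀ = V₀ − E₀ = 577.9602 − 491.424319 = 86.535881

B0=86.5359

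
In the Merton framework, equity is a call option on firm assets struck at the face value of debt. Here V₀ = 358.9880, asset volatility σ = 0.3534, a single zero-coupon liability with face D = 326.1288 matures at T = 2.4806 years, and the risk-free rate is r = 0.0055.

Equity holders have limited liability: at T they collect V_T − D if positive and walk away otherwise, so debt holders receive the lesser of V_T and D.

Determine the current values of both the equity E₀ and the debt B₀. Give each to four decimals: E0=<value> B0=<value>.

E0=94.6543 B0=264.3337

d₁ = [ln(V₀/D) + (r + σ²/2)T] / (σ√T)
   = [ln(358.9880/326.1288) + (0.0055 + 0.5·0.3534²)·2.4806] / (0.3534·√2.4806)
   = [0.095997 + 0.168546] / 0.556602 = 0.475282
d₂ = d₁ − σ√T = 0.475282 − 0.556602 = -0.081320
N(d₁) = 0.682707,  N(d₂) = 0.467594,  e^(−rT) = 0.986449
E₀ = V₀·N(d₁) − D·e^(−rT)·N(d₂)
   = 358.9880·0.682707 − 326.1288·0.986449·0.467594 = 94.654282
B₀ = V₀ − E₀ = 358.9880 − 94.654282 = 264.333718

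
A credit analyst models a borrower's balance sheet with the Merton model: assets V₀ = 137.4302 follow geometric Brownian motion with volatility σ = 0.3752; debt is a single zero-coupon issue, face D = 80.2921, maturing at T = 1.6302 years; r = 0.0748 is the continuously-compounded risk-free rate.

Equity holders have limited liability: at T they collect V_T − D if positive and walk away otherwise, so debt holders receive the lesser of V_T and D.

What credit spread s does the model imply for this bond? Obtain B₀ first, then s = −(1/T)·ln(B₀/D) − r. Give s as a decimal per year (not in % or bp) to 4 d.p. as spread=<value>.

d₁ = [ln(V₀/D) + (r + σ²/2)T] / (σ√T)
   = [ln(137.4302/80.2921) + (0.0748 + 0.5·0.3752²)·1.6302] / (0.3752·√1.6302)
   = [0.537445 + 0.236685] / 0.479053 = 1.615959
d₂ = d₁ − σ√T = 1.615959 − 0.479053 = 1.136907
N(d₁) = 0.946948,  N(d₂) = 0.872211,  e^(−rT) = 0.885202
E₀ = V₀·N(d₁) − D·e^(−rT)·N(d₂)
   = 137.4302·0.946948 − 80.2921·0.885202·0.872211 = 68.147103
B₀ = V₀ − E₀ = 137.4302 − 68.147103 = 69.283097
spread = −(1/T)·ln(B₀/D) − r = −(1/1.6302)·ln(69.283097/80.2921) − 0.0748 = 0.01566146

spread=0.0157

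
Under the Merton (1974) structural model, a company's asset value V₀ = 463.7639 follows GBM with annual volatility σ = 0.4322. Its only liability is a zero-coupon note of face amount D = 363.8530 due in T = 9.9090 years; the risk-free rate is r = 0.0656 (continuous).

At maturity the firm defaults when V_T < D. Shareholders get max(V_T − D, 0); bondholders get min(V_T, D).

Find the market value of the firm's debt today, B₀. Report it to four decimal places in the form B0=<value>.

d₁ = [ln(V₀/D) + (r + σ²/2)T] / (σ√T)
   = [ln(463.7639/363.8530) + (0.0656 + 0.5·0.4322²)·9.9090] / (0.4322·√9.9090)
   = [0.242626 + 1.575515] / 1.360504 = 1.336374
d₂ = d₁ − σ√T = 1.336374 − 1.360504 = -0.024130
N(d₁) = 0.909286,  N(d₂) = 0.490374,  e^(−rT) = 0.522030
E₀ = V₀·N(d₁) − D·e^(−rT)·N(d₂)
   = 463.7639·0.909286 − 363.8530·0.522030·0.490374 = 328.551427
B₀ = V₀ − E₀ = 463.7639 − 328.551427 = 135.212473

B0=135.2125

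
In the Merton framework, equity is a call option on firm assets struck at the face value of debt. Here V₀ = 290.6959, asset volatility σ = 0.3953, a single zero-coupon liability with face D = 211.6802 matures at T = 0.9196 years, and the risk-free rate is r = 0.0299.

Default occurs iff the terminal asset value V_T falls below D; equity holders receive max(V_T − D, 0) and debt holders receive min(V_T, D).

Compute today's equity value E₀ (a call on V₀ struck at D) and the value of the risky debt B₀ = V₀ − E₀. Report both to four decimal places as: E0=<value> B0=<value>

d₁ = [ln(V₀/D) + (r + σ²/2)T] / (σ√T)
   = [ln(290.6959/211.6802) + (0.0299 + 0.5·0.3953²)·0.9196] / (0.3953·√0.9196)
   = [0.317201 + 0.099345] / 0.379076 = 1.098847
d₂ = d₁ − σ√T = 1.098847 − 0.379076 = 0.719771
N(d₁) = 0.864083,  N(d₂) = 0.764167,  e^(−rT) = 0.972879
E₀ = V₀·N(d₁) − D·e^(−rT)·N(d₂)
   = 290.6959·0.864083 − 211.6802·0.972879·0.764167 = 93.813387
B₀ = V₀ − E₀ = 290.6959 − 93.813387 = 196.882513

E0=93.8134 B0=196.8825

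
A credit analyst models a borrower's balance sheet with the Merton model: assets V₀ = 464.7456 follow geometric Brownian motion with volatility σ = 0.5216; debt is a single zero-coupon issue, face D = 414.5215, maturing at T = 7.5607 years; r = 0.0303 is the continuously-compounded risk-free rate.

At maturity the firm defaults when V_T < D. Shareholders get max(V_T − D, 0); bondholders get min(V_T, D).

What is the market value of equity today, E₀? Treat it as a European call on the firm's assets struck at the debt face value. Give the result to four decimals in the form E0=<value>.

d₁ = [ln(V₀/D) + (r + σ²/2)T] / (σ√T)
   = [ln(464.7456/414.5215) + (0.0303 + 0.5·0.5216²)·7.5607] / (0.5216·√7.5607)
   = [0.114365 + 1.257596] / 1.434229 = 0.956584
d₂ = d₁ − σ√T = 0.956584 − 1.434229 = -0.477645
N(d₁) = 0.830611,  N(d₂) = 0.316451,  e^(−rT) = 0.795258
E₀ = V₀·N(d₁) − D·e^(−rT)·N(d₂)
   = 464.7456·0.830611 − 414.5215·0.795258·0.316451 = 281.704359

E0=281.7044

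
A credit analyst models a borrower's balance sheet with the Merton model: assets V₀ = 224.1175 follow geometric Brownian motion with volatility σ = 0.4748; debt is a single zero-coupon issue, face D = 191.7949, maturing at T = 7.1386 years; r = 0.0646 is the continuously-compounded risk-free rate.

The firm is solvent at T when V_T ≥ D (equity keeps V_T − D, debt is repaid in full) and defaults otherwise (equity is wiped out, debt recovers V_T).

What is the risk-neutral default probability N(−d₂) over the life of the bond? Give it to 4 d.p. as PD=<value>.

d₁ = [ln(V₀/D) + (r + σ²/2)T] / (σ√T)
   = [ln(224.1175/191.7949) + (0.0646 + 0.5·0.4748²)·7.1386] / (0.4748·√7.1386)
   = [0.155744 + 1.265799] / 1.268578 = 1.120580
d₂ = d₁ − σ√T = 1.120580 − 1.268578 = -0.147999
risk-neutral PD = N(−d₂) = N(0.147999) = 0.558828

PD=0.5588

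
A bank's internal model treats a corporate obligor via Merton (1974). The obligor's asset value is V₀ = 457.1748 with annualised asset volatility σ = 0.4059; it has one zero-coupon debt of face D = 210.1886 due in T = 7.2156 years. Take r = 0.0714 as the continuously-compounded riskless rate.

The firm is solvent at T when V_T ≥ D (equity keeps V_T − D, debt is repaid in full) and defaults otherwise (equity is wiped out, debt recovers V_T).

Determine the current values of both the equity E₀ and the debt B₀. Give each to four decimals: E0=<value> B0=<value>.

d₁ = [ln(V₀/D) + (r + σ²/2)T] / (σ√T)
   = [ln(457.1748/210.1886) + (0.0714 + 0.5·0.4059²)·7.2156] / (0.4059·√7.2156)
   = [0.777061 + 1.109596] / 1.090323 = 1.730365
d₂ = d₁ − σ√T = 1.730365 − 1.090323 = 0.640041
N(d₁) = 0.958217,  N(d₂) = 0.738927,  e^(−rT) = 0.597385
E₀ = V₀·N(d₁) − D·e^(−rT)·N(d₂)
   = 457.1748·0.958217 − 210.1886·0.597385·0.738927 = 345.290602
B₀ = V₀ − E₀ = 457.1748 − 345.290602 = 111.884198

E0=345.2906 B0=111.8842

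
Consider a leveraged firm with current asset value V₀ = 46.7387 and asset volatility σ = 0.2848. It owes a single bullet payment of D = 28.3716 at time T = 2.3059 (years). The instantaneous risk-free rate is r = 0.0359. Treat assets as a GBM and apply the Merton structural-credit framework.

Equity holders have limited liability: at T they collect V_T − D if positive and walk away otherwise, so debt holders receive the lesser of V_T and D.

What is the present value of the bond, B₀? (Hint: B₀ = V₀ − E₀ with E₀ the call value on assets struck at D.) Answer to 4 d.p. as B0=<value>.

d₁ = [ln(V₀/D) + (r + σ²/2)T] / (σ√T)
   = [ln(46.7387/28.3716) + (0.0359 + 0.5·0.2848²)·2.3059] / (0.2848·√2.3059)
   = [0.499184 + 0.176299] / 0.432474 = 1.561903
d₂ = d₁ − σ√T = 1.561903 − 0.432474 = 1.129429
N(d₁) = 0.940845,  N(d₂) = 0.870641,  e^(−rT) = 0.920552
E₀ = V₀·N(d₁) − D·e^(−rT)·N(d₂)
   = 46.7387·0.940845 − 28.3716·0.920552·0.870641 = 21.234845
B₀ = V₀ − E₀ = 46.7387 − 21.234845 = 25.503855

B0=25.5039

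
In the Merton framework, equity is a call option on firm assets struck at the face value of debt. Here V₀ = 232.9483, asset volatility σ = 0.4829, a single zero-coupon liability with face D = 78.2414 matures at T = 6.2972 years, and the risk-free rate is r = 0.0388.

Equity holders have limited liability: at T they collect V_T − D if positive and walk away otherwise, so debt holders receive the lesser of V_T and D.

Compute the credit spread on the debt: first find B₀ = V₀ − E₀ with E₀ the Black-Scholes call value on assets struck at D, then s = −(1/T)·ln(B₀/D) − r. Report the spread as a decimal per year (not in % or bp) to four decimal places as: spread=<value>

spread=0.0246

d₁ = [ln(V₀/D) + (r + σ²/2)T] / (σ√T)
   = [ln(232.9483/78.2414) + (0.0388 + 0.5·0.4829²)·6.2972] / (0.4829·√6.2972)
   = [1.091018 + 0.978561] / 1.211800 = 1.707855
d₂ = d₁ − σ√T = 1.707855 − 1.211800 = 0.496055
N(d₁) = 0.956168,  N(d₂) = 0.690072,  e^(−rT) = 0.783228
E₀ = V₀·N(d₁) − D·e^(−rT)·N(d₂)
   = 232.9483·0.956168 − 78.2414·0.783228·0.690072 = 180.449580
B₀ = V₀ − E₀ = 232.9483 − 180.449580 = 52.498720
spread = −(1/T)·ln(B₀/D) − r = −(1/6.2972)·ln(52.498720/78.2414) − 0.0388 = 0.02456310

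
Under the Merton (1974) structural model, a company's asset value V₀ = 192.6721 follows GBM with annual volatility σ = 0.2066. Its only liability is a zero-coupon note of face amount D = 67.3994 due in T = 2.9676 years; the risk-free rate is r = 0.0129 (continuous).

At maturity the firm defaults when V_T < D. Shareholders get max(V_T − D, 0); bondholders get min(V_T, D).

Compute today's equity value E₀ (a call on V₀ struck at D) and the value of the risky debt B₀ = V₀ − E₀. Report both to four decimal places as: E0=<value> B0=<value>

E0=127.8163 B0=64.8558

d₁ = [ln(V₀/D) + (r + σ²/2)T] / (σ√T)
   = [ln(192.6721/67.3994) + (0.0129 + 0.5·0.2066²)·2.9676] / (0.2066·√2.9676)
   = [1.050354 + 0.101616] / 0.355904 = 3.236741
d₂ = d₁ − σ√T = 3.236741 − 0.355904 = 2.880837
N(d₁) = 0.999395,  N(d₂) = 0.998017,  e^(−rT) = 0.962441
E₀ = V₀·N(d₁) − D·e^(−rT)·N(d₂)
   = 192.6721·0.999395 − 67.3994·0.962441·0.998017 = 127.816290
B₀ = V₀ − E₀ = 192.6721 − 127.816290 = 64.855810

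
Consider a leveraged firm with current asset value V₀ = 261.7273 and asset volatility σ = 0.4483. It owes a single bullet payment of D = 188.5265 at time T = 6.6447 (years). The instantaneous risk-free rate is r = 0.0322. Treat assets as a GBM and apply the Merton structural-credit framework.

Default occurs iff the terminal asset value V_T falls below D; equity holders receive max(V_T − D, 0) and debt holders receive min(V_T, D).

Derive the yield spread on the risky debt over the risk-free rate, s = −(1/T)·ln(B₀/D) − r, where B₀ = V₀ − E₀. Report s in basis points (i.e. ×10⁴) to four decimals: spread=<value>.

d₁ = [ln(V₀/D) + (r + σ²/2)T] / (σ√T)
   = [ln(261.7273/188.5265) + (0.0322 + 0.5·0.4483²)·6.6447] / (0.4483·√6.6447)
   = [0.328065 + 0.881662] / 1.155597 = 1.046841
d₂ = d₁ − σ√T = 1.046841 − 1.155597 = -0.108756
N(d₁) = 0.852413,  N(d₂) = 0.456698,  e^(−rT) = 0.807381
E₀ = V₀·N(d₁) − D·e^(−rT)·N(d₂)
   = 261.7273·0.852413 − 188.5265·0.807381·0.456698 = 153.584636
B₀ = V₀ − E₀ = 261.7273 − 153.584636 = 108.142664
spread = −(1/T)·ln(B₀/D) − r = −(1/6.6447)·ln(108.142664/188.5265) − 0.0322 = 0.05144370
in basis points: 0.05144370 × 10⁴ = 514.4370 bp

spread=514.4370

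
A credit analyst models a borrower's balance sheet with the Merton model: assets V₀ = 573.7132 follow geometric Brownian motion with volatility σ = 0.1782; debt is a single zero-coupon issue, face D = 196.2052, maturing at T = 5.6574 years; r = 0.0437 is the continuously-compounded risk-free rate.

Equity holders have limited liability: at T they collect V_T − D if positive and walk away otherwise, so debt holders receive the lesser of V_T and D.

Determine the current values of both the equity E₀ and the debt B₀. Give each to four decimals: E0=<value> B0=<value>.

E0=420.5156 B0=153.1976

d₁ = [ln(V₀/D) + (r + σ²/2)T] / (σ√T)
   = [ln(573.7132/196.2052) + (0.0437 + 0.5·0.1782²)·5.6574] / (0.1782·√5.6574)
   = [1.072969 + 0.337054] / 0.423854 = 3.326673
d₂ = d₁ − σ√T = 3.326673 − 0.423854 = 2.902819
N(d₁) = 0.999561,  N(d₂) = 0.998151,  e^(−rT) = 0.780962
E₀ = V₀·N(d₁) − D·e^(−rT)·N(d₂)
   = 573.7132·0.999561 − 196.2052·0.780962·0.998151 = 420.515551
B₀ = V₀ − E₀ = 573.7132 − 420.515551 = 153.197649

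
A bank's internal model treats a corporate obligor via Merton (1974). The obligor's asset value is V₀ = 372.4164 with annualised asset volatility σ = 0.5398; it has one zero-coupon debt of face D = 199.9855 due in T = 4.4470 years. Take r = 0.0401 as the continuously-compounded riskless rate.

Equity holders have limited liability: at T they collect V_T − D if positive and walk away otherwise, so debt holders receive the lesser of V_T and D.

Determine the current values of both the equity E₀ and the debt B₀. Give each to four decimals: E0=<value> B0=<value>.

d₁ = [ln(V₀/D) + (r + σ²/2)T] / (σ√T)
   = [ln(372.4164/199.9855) + (0.0401 + 0.5·0.5398²)·4.4470] / (0.5398·√4.4470)
   = [0.621768 + 0.826217] / 1.138325 = 1.272031
d₂ = d₁ − σ√T = 1.272031 − 1.138325 = 0.133705
N(d₁) = 0.898319,  N(d₂) = 0.553182,  e^(−rT) = 0.836671
E₀ = V₀·N(d₁) − D·e^(−rT)·N(d₂)
   = 372.4164·0.898319 − 199.9855·0.836671·0.553182 = 241.989135
B₀ = V₀ − E₀ = 372.4164 − 241.989135 = 130.427265

E0=241.9891 B0=130.4273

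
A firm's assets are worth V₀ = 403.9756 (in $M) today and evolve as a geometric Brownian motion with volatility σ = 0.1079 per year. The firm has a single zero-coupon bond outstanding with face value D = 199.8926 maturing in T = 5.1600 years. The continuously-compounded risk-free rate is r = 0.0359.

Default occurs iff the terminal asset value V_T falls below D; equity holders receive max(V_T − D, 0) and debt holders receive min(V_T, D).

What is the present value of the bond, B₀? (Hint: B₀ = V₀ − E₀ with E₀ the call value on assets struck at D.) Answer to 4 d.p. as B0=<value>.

d₁ = [ln(V₀/D) + (r + σ²/2)T] / (σ√T)
   = [ln(403.9756/199.8926) + (0.0359 + 0.5·0.1079²)·5.1600] / (0.1079·√5.1600)
   = [0.703574 + 0.215281] / 0.245102 = 3.748875
d₂ = d₁ − σ√T = 3.748875 − 0.245102 = 3.503774
N(d₁) = 0.999911,  N(d₂) = 0.999771,  e^(−rT) = 0.830902
E₀ = V₀·N(d₁) − D·e^(−rT)·N(d₂)
   = 403.9756·0.999911 − 199.8926·0.830902·0.999771 = 237.886750
B₀ = V₀ − E₀ = 403.9756 − 237.886750 = 166.088850

B0=166.0888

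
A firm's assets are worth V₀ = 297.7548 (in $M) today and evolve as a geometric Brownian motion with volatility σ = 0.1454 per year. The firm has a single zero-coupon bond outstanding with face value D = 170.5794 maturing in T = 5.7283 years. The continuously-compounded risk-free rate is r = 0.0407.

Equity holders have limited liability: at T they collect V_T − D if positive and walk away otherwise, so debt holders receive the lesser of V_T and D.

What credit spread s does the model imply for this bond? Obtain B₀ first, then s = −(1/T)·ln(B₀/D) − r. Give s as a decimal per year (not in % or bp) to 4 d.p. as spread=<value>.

spread=0.0004

d₁ = [ln(V₀/D) + (r + σ²/2)T] / (σ√T)
   = [ln(297.7548/170.5794) + (0.0407 + 0.5·0.1454²)·5.7283] / (0.1454·√5.7283)
   = [0.557069 + 0.293693] / 0.347998 = 2.444731
d₂ = d₁ − σ√T = 2.444731 − 0.347998 = 2.096733
N(d₁) = 0.992752,  N(d₂) = 0.981991,  e^(−rT) = 0.792041
E₀ = V₀·N(d₁) − D·e^(−rT)·N(d₂)
   = 297.7548·0.992752 − 170.5794·0.792041·0.981991 = 162.923822
B₀ = V₀ − E₀ = 297.7548 − 162.923822 = 134.830978
spread = −(1/T)·ln(B₀/D) − r = −(1/5.7283)·ln(134.830978/170.5794) − 0.0407 = 0.00035562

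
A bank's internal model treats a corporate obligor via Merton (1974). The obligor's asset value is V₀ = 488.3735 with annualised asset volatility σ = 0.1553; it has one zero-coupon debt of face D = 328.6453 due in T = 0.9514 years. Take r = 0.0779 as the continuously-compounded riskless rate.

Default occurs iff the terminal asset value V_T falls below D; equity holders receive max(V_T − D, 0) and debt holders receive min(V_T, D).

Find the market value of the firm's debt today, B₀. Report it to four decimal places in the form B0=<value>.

B0=305.1534

d₁ = [ln(V₀/D) + (r + σ²/2)T] / (σ√T)
   = [ln(488.3735/328.6453) + (0.0779 + 0.5·0.1553²)·0.9514] / (0.1553·√0.9514)
   = [0.396101 + 0.085587] / 0.151479 = 3.179898
d₂ = d₁ − σ√T = 3.179898 − 0.151479 = 3.028419
N(d₁) = 0.999263,  N(d₂) = 0.998771,  e^(−rT) = 0.928566
E₀ = V₀·N(d₁) − D·e^(−rT)·N(d₂)
   = 488.3735·0.999263 − 328.6453·0.928566·0.998771 = 183.220078
B₀ = V₀ − E₀ = 488.3735 − 183.220078 = 305.153422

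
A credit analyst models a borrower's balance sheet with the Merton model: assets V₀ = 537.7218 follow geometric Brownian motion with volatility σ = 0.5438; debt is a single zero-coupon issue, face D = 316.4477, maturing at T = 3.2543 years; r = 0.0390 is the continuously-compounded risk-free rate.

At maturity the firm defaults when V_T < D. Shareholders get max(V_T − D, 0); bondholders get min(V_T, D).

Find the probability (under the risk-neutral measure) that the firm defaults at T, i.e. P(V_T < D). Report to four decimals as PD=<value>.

PD=0.4288

d₁ = [ln(V₀/D) + (r + σ²/2)T] / (σ√T)
   = [ln(537.7218/316.4477) + (0.0390 + 0.5·0.5438²)·3.2543] / (0.5438·√3.2543)
   = [0.530183 + 0.608096] / 0.980998 = 1.160328
d₂ = d₁ − σ√T = 1.160328 − 0.980998 = 0.179330
risk-neutral PD = N(−d₂) = N(-0.179330) = 0.428839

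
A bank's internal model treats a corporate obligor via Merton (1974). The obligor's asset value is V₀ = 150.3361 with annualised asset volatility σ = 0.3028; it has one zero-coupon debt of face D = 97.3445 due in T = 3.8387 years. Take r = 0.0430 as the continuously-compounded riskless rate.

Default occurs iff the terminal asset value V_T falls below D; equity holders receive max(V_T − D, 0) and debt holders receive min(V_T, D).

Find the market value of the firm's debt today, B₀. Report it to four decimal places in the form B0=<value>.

B0=77.2880

d₁ = [ln(V₀/D) + (r + σ²/2)T] / (σ√T)
   = [ln(150.3361/97.3445) + (0.0430 + 0.5·0.3028²)·3.8387] / (0.3028·√3.8387)
   = [0.434617 + 0.341045] / 0.593264 = 1.307449
d₂ = d₁ − σ√T = 1.307449 − 0.593264 = 0.714185
N(d₁) = 0.904470,  N(d₂) = 0.762444,  e^(−rT) = 0.847839
E₀ = V₀·N(d₁) − D·e^(−rT)·N(d₂)
   = 150.3361·0.904470 − 97.3445·0.847839·0.762444 = 73.048096
B₀ = V₀ − E₀ = 150.3361 − 73.048096 = 77.288004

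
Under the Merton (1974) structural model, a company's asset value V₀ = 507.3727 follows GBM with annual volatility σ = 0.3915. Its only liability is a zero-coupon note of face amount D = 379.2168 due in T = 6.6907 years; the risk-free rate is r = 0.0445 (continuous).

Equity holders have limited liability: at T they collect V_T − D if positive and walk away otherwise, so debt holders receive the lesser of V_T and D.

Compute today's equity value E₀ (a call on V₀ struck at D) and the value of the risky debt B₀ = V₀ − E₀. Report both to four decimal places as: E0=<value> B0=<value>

E0=287.9667 B0=219.4060

d₁ = [ln(V₀/D) + (r + σ²/2)T] / (σ√T)
   = [ln(507.3727/379.2168) + (0.0445 + 0.5·0.3915²)·6.6907] / (0.3915·√6.6907)
   = [0.291138 + 0.810485] / 1.012669 = 1.087841
d₂ = d₁ − σ√T = 1.087841 − 1.012669 = 0.075172
N(d₁) = 0.861667,  N(d₂) = 0.529961,  e^(−rT) = 0.742497
E₀ = V₀·N(d₁) − D·e^(−rT)·N(d₂)
   = 507.3727·0.861667 − 379.2168·0.742497·0.529961 = 287.966725
B₀ = V₀ − E₀ = 507.3727 − 287.966725 = 219.405975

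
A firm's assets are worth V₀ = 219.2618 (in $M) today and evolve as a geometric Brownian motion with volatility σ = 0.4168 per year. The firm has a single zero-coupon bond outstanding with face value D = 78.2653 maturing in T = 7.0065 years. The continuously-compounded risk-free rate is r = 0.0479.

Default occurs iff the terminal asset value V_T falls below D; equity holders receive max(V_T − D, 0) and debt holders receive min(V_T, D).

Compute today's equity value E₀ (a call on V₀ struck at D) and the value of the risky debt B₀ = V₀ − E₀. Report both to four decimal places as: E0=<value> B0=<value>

E0=169.0281 B0=50.2337

d₁ = [ln(V₀/D) + (r + σ²/2)T] / (σ√T)
   = [ln(219.2618/78.2653) + (0.0479 + 0.5·0.4168²)·7.0065] / (0.4168·√7.0065)
   = [1.030162 + 0.944204] / 1.103261 = 1.789573
d₂ = d₁ − σ√T = 1.789573 − 1.103261 = 0.686312
N(d₁) = 0.963239,  N(d₂) = 0.753742,  e^(−rT) = 0.714901
E₀ = V₀·N(d₁) − D·e^(−rT)·N(d₂)
   = 219.2618·0.963239 − 78.2653·0.714901·0.753742 = 169.028142
B₀ = V₀ − E₀ = 219.2618 − 169.028142 = 50.233658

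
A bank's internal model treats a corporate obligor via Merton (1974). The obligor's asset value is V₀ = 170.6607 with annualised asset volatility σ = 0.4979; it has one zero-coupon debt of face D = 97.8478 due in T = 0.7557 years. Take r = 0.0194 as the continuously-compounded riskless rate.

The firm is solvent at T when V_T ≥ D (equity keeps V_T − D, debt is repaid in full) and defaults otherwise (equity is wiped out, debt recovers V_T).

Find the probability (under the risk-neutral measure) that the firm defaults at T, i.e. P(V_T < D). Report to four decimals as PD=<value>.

PD=0.1351

d₁ = [ln(V₀/D) + (r + σ²/2)T] / (σ√T)
   = [ln(170.6607/97.8478) + (0.0194 + 0.5·0.4979²)·0.7557] / (0.4979·√0.7557)
   = [0.556264 + 0.108331] / 0.432829 = 1.535467
d₂ = d₁ − σ√T = 1.535467 − 0.432829 = 1.102638
risk-neutral PD = N(−d₂) = N(-1.102638) = 0.135092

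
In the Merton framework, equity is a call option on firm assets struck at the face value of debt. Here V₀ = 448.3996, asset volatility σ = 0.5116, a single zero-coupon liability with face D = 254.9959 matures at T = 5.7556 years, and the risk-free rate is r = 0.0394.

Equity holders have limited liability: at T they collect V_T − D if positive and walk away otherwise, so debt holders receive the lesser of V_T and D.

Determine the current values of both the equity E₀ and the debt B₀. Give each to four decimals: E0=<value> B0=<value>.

E0=297.5659 B0=150.8337

d₁ = [ln(V₀/D) + (r + σ²/2)T] / (σ√T)
   = [ln(448.3996/254.9959) + (0.0394 + 0.5·0.5116²)·5.7556] / (0.5116·√5.7556)
   = [0.564437 + 0.979990] / 1.227371 = 1.258322
d₂ = d₁ − σ√T = 1.258322 − 1.227371 = 0.030951
N(d₁) = 0.895862,  N(d₂) = 0.512346,  e^(−rT) = 0.797104
E₀ = V₀·N(d₁) − D·e^(−rT)·N(d₂)
   = 448.3996·0.895862 − 254.9959·0.797104·0.512346 = 297.565873
B₀ = V₀ − E₀ = 448.3996 − 297.565873 = 150.833727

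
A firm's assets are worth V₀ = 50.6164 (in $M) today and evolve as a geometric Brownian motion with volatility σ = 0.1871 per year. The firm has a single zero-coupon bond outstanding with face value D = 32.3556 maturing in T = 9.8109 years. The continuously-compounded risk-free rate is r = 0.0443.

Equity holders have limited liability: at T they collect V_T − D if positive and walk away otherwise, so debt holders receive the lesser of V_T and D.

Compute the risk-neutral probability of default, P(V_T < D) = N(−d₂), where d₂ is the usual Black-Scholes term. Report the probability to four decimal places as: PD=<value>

d₁ = [ln(V₀/D) + (r + σ²/2)T] / (σ√T)
   = [ln(50.6164/32.3556) + (0.0443 + 0.5·0.1871²)·9.8109] / (0.1871·√9.8109)
   = [0.447489 + 0.606345] / 0.586041 = 1.798224
d₂ = d₁ − σ√T = 1.798224 − 0.586041 = 1.212183
risk-neutral PD = N(−d₂) = N(-1.212183) = 0.112721

PD=0.1127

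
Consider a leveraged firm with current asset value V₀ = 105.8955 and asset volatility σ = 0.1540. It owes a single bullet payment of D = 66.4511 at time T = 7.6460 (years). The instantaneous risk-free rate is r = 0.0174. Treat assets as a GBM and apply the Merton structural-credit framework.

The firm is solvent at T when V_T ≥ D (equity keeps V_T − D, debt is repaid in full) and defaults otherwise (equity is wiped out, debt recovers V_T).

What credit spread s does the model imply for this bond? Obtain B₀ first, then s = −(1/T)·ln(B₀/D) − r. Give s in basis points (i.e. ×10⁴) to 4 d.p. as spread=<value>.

spread=26.9918

d₁ = [ln(V₀/D) + (r + σ²/2)T] / (σ√T)
   = [ln(105.8955/66.4511) + (0.0174 + 0.5·0.1540²)·7.6460] / (0.1540·√7.6460)
   = [0.465986 + 0.223707] / 0.425832 = 1.619638
d₂ = d₁ − σ√T = 1.619638 − 0.425832 = 1.193807
N(d₁) = 0.947345,  N(d₂) = 0.883723,  e^(−rT) = 0.875430
E₀ = V₀·N(d₁) − D·e^(−rT)·N(d₂)
   = 105.8955·0.947345 − 66.4511·0.875430·0.883723 = 48.910505
B₀ = V₀ − E₀ = 105.8955 − 48.910505 = 56.984995
spread = −(1/T)·ln(B₀/D) − r = −(1/7.6460)·ln(56.984995/66.4511) − 0.0174 = 0.00269918
in basis points: 0.00269918 × 10⁴ = 26.9918 bp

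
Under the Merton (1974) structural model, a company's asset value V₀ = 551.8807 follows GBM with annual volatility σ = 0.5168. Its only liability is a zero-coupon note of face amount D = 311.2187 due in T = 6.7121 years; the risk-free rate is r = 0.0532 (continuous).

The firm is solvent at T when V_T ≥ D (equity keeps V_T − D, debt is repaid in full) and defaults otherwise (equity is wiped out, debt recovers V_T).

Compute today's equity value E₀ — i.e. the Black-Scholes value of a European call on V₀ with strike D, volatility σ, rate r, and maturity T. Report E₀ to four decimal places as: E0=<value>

d₁ = [ln(V₀/D) + (r + σ²/2)T] / (σ√T)
   = [ln(551.8807/311.2187) + (0.0532 + 0.5·0.5168²)·6.7121] / (0.5168·√6.7121)
   = [0.572836 + 1.253425] / 1.338911 = 1.363990
d₂ = d₁ − σ√T = 1.363990 − 1.338911 = 0.025079
N(d₁) = 0.913715,  N(d₂) = 0.510004,  e^(−rT) = 0.699714
E₀ = V₀·N(d₁) − D·e^(−rT)·N(d₂)
   = 551.8807·0.913715 − 311.2187·0.699714·0.510004 = 393.200934

E0=393.2009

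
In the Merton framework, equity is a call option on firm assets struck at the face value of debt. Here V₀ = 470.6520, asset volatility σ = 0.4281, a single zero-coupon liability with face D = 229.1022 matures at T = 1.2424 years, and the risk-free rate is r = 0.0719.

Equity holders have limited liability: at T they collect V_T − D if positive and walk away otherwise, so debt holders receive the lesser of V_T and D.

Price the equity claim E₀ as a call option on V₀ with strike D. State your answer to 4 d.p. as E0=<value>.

E0=263.8365

d₁ = [ln(V₀/D) + (r + σ²/2)T] / (σ√T)
   = [ln(470.6520/229.1022) + (0.0719 + 0.5·0.4281²)·1.2424] / (0.4281·√1.2424)
   = [0.719951 + 0.203176] / 0.477173 = 1.934573
d₂ = d₁ − σ√T = 1.934573 − 0.477173 = 1.457400
N(d₁) = 0.973479,  N(d₂) = 0.927497,  e^(−rT) = 0.914545
E₀ = V₀·N(d₁) − D·e^(−rT)·N(d₂)
   = 470.6520·0.973479 − 229.1022·0.914545·0.927497 = 263.836530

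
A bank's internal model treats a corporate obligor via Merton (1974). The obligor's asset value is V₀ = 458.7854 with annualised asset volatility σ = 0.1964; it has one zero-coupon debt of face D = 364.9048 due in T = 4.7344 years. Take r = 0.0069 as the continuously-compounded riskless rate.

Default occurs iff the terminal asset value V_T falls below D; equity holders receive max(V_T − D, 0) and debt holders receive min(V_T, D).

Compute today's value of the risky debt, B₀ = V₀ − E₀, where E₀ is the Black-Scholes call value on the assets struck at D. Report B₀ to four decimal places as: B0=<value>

d₁ = [ln(V₀/D) + (r + σ²/2)T] / (σ√T)
   = [ln(458.7854/364.9048) + (0.0069 + 0.5·0.1964²)·4.7344] / (0.1964·√4.7344)
   = [0.228946 + 0.123977] / 0.427340 = 0.825860
d₂ = d₁ − σ√T = 0.825860 − 0.427340 = 0.398520
N(d₁) = 0.795558,  N(d₂) = 0.654876,  e^(−rT) = 0.967860
E₀ = V₀·N(d₁) − D·e^(−rT)·N(d₂)
   = 458.7854·0.795558 − 364.9048·0.967860·0.654876 = 133.703276
B₀ = V₀ − E₀ = 458.7854 − 133.703276 = 325.082124

B0=325.0821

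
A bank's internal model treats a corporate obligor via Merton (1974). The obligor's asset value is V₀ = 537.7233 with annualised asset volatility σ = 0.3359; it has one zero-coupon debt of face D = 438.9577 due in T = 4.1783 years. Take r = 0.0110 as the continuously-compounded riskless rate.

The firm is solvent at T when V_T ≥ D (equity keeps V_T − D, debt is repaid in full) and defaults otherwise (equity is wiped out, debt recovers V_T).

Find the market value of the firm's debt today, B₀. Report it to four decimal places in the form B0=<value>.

B0=341.9667

d₁ = [ln(V₀/D) + (r + σ²/2)T] / (σ√T)
   = [ln(537.7233/438.9577) + (0.0110 + 0.5·0.3359²)·4.1783] / (0.3359·√4.1783)
   = [0.202941 + 0.281678] / 0.686610 = 0.705814
d₂ = d₁ − σ√T = 0.705814 − 0.686610 = 0.019205
N(d₁) = 0.759848,  N(d₂) = 0.507661,  e^(−rT) = 0.955079
E₀ = V₀·N(d₁) − D·e^(−rT)·N(d₂)
   = 537.7233·0.759848 − 438.9577·0.955079·0.507661 = 195.756603
B₀ = V₀ − E₀ = 537.7233 − 195.756603 = 341.966697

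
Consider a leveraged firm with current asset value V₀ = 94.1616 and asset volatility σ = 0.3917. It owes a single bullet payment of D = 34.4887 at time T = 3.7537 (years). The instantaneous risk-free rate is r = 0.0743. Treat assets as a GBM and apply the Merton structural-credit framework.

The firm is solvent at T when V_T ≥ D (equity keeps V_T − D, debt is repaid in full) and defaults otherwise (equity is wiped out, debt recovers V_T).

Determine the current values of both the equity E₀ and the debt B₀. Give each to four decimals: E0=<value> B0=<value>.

E0=68.7332 B0=25.4284

d₁ = [ln(V₀/D) + (r + σ²/2)T] / (σ√T)
   = [ln(94.1616/34.4887) + (0.0743 + 0.5·0.3917²)·3.7537] / (0.3917·√3.7537)
   = [1.004381 + 0.566863] / 0.758898 = 2.070428
d₂ = d₁ − σ√T = 2.070428 − 0.758898 = 1.311530
N(d₁) = 0.980794,  N(d₂) = 0.905161,  e^(−rT) = 0.756616
E₀ = V₀·N(d₁) − D·e^(−rT)·N(d₂)
   = 94.1616·0.980794 − 34.4887·0.756616·0.905161 = 68.733233
B₀ = V₀ − E₀ = 94.1616 − 68.733233 = 25.428367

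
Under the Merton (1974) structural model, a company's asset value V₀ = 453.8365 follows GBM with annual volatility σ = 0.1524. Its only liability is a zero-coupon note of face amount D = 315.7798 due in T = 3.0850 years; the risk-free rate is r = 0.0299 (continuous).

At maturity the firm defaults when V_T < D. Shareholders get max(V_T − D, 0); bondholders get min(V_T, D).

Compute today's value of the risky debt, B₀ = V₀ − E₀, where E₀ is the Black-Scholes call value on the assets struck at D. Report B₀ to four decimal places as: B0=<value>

B0=286.1951

d₁ = [ln(V₀/D) + (r + σ²/2)T] / (σ√T)
   = [ln(453.8365/315.7798) + (0.0299 + 0.5·0.1524²)·3.0850] / (0.1524·√3.0850)
   = [0.362692 + 0.128067] / 0.267678 = 1.833394
d₂ = d₁ − σ√T = 1.833394 − 0.267678 = 1.565716
N(d₁) = 0.966628,  N(d₂) = 0.941292,  e^(−rT) = 0.911885
E₀ = V₀·N(d₁) − D·e^(−rT)·N(d₂)
   = 453.8365·0.966628 − 315.7798·0.911885·0.941292 = 167.641359
B₀ = V₀ − E₀ = 453.8365 − 167.641359 = 286.195141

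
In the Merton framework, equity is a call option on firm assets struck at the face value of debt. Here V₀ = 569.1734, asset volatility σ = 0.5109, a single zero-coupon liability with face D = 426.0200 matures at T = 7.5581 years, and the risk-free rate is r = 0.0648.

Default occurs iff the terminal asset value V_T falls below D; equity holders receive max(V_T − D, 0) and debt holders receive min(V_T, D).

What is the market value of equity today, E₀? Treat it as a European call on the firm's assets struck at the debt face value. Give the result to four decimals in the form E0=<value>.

E0=394.5513

d₁ = [ln(V₀/D) + (r + σ²/2)T] / (σ√T)
   = [ln(569.1734/426.0200) + (0.0648 + 0.5·0.5109²)·7.5581] / (0.5109·√7.5581)
   = [0.289699 + 1.476168] / 1.404566 = 1.257233
d₂ = d₁ − σ√T = 1.257233 − 1.404566 = -0.147333
N(d₁) = 0.895665,  N(d₂) = 0.441434,  e^(−rT) = 0.612770
E₀ = V₀·N(d₁) − D·e^(−rT)·N(d₂)
   = 569.1734·0.895665 − 426.0200·0.612770·0.441434 = 394.551332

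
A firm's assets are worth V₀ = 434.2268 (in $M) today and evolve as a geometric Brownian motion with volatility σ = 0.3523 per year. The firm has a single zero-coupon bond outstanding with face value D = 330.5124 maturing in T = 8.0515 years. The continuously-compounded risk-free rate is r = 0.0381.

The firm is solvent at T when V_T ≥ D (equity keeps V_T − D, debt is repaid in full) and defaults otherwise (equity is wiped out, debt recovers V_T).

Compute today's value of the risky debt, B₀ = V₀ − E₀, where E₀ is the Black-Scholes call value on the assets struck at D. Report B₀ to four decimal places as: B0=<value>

B0=190.2091

d₁ = [ln(V₀/D) + (r + σ²/2)T] / (σ√T)
   = [ln(434.2268/330.5124) + (0.0381 + 0.5·0.3523²)·8.0515] / (0.3523·√8.0515)
   = [0.272923 + 0.806419] / 0.999657 = 1.079712
d₂ = d₁ − σ√T = 1.079712 − 0.999657 = 0.080055
N(d₁) = 0.859865,  N(d₂) = 0.531903,  e^(−rT) = 0.735826
E₀ = V₀·N(d₁) − D·e^(−rT)·N(d₂)
   = 434.2268·0.859865 − 330.5124·0.735826·0.531903 = 244.017742
B₀ = V₀ − E₀ = 434.2268 − 244.017742 = 190.209058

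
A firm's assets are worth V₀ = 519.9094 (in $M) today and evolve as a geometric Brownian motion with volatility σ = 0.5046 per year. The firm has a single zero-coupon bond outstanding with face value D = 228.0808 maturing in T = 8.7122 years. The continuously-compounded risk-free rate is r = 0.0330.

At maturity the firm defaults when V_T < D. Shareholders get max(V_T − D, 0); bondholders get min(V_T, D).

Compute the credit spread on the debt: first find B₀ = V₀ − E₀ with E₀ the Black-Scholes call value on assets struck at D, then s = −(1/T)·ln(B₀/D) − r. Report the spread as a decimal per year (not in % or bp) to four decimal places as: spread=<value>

spread=0.0398

d₁ = [ln(V₀/D) + (r + σ²/2)T] / (σ√T)
   = [ln(519.9094/228.0808) + (0.0330 + 0.5·0.5046²)·8.7122] / (0.5046·√8.7122)
   = [0.823955 + 1.396658] / 1.489399 = 1.490945
d₂ = d₁ − σ√T = 1.490945 − 1.489399 = 0.001546
N(d₁) = 0.932012,  N(d₂) = 0.500617,  e^(−rT) = 0.750135
E₀ = V₀·N(d₁) − D·e^(−rT)·N(d₂)
   = 519.9094·0.932012 − 228.0808·0.750135·0.500617 = 398.910667
B₀ = V₀ − E₀ = 519.9094 − 398.910667 = 120.998733
spread = −(1/T)·ln(B₀/D) − r = −(1/8.7122)·ln(120.998733/228.0808) − 0.0330 = 0.03976232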